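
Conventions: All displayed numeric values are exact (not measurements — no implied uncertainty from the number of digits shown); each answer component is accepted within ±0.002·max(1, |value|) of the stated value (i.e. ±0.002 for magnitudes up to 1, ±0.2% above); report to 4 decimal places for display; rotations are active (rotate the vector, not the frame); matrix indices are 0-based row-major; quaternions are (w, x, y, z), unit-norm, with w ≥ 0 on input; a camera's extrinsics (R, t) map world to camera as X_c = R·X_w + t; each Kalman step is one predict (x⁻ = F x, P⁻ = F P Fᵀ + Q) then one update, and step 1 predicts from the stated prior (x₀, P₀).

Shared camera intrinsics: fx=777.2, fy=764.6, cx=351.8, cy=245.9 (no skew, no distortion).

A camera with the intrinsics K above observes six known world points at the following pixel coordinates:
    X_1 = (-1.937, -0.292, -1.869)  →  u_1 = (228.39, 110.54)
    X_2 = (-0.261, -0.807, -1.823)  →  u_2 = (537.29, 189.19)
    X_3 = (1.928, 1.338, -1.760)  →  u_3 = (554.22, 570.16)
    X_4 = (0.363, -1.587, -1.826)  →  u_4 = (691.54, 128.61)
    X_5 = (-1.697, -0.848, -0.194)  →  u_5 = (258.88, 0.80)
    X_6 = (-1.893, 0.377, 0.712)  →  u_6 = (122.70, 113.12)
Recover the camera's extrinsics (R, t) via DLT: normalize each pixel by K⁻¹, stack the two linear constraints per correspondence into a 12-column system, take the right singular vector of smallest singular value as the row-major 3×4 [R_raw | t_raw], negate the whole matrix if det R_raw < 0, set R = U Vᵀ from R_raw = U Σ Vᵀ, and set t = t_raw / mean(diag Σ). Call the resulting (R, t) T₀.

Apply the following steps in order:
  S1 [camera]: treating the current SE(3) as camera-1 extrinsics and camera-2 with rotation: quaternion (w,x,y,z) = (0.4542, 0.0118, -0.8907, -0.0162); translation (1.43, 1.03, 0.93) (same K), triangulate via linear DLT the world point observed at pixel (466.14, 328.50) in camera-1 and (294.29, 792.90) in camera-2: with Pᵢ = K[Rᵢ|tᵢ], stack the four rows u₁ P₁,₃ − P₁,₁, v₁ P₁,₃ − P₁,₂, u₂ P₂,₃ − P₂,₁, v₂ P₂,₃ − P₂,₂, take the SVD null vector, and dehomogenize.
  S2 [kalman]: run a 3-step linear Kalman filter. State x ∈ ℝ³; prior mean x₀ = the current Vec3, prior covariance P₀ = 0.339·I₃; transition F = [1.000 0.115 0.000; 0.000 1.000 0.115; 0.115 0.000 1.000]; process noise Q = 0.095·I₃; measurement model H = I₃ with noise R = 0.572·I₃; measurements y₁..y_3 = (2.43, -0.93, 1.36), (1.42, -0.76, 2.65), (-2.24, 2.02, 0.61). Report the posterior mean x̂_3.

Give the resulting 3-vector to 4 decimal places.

result = (0.4221, 0.5437, 1.4254)

source (pnp_recover): camera pose = R=[0.7648 -0.5589 -0.3205; 0.4401 0.8165 -0.3737; 0.4705 0.1448 0.8704], t=(0.1700, -0.2200, 6.0399)
after S1 (triangulate): (1.8661, 0.5337, 0.6015)
after S2 (kf_track): (0.4221, 0.5437, 1.4254)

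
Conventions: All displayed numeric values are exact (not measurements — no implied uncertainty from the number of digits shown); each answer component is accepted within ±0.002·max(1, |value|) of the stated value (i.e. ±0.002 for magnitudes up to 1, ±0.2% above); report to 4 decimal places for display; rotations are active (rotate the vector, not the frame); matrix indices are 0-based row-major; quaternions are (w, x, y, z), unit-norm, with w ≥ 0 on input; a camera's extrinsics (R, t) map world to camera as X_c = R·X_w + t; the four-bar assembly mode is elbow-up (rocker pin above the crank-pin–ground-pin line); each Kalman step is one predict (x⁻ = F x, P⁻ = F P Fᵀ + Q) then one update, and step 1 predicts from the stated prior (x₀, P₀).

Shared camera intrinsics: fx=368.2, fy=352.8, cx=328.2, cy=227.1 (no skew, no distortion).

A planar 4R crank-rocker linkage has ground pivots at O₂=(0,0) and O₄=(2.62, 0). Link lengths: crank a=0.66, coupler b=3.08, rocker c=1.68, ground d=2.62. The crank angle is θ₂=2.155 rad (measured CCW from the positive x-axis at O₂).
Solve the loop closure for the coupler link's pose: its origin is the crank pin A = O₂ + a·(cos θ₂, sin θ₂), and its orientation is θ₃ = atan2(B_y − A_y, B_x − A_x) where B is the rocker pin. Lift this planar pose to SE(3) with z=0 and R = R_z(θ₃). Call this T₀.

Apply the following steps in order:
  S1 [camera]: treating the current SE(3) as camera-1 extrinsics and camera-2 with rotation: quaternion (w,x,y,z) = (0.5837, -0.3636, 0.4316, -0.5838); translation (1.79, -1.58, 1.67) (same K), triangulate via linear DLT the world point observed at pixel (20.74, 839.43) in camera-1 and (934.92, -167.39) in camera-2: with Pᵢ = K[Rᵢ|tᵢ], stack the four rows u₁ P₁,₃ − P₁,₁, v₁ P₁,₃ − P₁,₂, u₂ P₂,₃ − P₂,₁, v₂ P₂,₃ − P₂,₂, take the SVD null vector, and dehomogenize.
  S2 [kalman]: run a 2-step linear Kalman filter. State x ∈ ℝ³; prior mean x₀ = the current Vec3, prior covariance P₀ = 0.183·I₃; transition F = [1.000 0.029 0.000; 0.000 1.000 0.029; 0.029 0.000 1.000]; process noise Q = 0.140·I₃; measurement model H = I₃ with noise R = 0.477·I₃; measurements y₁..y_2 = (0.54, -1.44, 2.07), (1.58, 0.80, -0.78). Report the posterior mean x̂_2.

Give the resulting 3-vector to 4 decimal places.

result = (0.7917, 0.1565, 0.3796)

source (fourbar_fk): coupler pose = R=[0.9309 -0.3654 0.0000; 0.3654 0.9309 0.0000; 0.0000 0.0000 1.0000], t=(-0.3640, 0.5505, 0.0000)
after S1 (triangulate): (0.0591, 0.4090, 0.5490)
after S2 (kf_track): (0.7917, 0.1565, 0.3796)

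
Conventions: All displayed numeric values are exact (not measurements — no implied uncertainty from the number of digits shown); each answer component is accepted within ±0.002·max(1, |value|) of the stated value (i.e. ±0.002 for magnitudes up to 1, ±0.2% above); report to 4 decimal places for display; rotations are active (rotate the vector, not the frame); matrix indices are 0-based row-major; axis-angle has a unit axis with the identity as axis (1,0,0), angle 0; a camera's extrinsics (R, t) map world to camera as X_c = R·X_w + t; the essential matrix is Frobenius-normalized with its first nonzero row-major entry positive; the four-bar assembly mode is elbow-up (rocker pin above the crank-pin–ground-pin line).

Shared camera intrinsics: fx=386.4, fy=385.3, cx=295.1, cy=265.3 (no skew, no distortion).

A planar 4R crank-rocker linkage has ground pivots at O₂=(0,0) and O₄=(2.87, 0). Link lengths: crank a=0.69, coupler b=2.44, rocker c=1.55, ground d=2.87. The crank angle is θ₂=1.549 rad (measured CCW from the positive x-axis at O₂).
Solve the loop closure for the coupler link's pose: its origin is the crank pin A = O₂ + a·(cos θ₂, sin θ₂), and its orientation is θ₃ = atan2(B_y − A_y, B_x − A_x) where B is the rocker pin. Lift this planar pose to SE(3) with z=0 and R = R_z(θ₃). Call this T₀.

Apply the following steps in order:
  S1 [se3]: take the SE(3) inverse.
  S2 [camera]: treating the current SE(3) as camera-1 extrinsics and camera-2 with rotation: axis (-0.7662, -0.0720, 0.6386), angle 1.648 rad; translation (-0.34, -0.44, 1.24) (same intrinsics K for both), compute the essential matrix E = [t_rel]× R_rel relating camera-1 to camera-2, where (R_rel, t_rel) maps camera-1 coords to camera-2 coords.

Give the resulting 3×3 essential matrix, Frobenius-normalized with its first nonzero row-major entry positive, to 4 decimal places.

matrix = [0.0643 -0.3170 0.4194; 0.1724 0.6066 0.0887; 0.1927 0.0880 0.5187]

source (fourbar_fk): coupler pose = R=[0.9497 -0.3131 0.0000; 0.3131 0.9497 0.0000; 0.0000 0.0000 1.0000], t=(0.0150, 0.6898, 0.0000)
after S1 (invert_se3): R=[0.9497 0.3131 0.0000; -0.3131 0.9497 0.0000; 0.0000 0.0000 1.0000], t=(-0.2303, -0.6504, 0.0000)
after S2 (essential): [0.0643 -0.3170 0.4194; 0.1724 0.6066 0.0887; 0.1927 0.0880 0.5187]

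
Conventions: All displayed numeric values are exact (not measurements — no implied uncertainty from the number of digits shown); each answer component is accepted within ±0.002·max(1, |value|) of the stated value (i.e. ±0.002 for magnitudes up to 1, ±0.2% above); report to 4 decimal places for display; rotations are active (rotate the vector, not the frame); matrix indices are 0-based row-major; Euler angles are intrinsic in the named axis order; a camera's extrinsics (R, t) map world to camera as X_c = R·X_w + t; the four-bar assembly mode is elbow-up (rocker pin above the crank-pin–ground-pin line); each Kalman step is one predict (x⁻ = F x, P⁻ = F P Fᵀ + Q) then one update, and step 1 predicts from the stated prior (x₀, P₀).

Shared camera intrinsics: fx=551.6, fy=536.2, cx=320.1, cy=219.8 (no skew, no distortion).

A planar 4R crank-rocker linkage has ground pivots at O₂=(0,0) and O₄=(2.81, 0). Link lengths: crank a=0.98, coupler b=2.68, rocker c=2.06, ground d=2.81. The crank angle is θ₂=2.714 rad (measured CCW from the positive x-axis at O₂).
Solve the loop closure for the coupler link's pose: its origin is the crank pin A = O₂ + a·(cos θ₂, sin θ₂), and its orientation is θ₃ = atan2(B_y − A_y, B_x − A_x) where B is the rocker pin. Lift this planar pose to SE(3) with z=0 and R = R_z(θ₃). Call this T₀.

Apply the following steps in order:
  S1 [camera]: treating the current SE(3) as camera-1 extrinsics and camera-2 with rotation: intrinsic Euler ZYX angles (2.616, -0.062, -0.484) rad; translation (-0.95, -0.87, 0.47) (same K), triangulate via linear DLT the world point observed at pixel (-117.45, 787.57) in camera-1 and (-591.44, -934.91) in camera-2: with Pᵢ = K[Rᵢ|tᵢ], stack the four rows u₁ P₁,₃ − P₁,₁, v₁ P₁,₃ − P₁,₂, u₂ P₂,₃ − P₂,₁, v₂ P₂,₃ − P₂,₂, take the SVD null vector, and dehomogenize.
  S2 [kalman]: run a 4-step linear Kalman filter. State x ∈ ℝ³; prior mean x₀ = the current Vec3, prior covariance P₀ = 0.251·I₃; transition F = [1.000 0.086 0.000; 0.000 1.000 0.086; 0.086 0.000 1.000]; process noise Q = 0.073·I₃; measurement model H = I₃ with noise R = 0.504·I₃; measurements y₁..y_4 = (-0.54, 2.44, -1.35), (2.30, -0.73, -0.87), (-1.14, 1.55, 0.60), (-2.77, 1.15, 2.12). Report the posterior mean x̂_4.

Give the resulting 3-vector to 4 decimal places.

source (fourbar_fk): coupler pose = R=[0.8958 -0.4444 0.0000; 0.4444 0.8958 0.0000; 0.0000 0.0000 1.0000], t=(-0.8918, 0.4064, 0.0000)
after S1 (triangulate): (0.1509, 1.7725, 1.9467)
after S2 (kf_track): (-0.6305, 1.2015, 0.8127)

result = (-0.6305, 1.2015, 0.8127)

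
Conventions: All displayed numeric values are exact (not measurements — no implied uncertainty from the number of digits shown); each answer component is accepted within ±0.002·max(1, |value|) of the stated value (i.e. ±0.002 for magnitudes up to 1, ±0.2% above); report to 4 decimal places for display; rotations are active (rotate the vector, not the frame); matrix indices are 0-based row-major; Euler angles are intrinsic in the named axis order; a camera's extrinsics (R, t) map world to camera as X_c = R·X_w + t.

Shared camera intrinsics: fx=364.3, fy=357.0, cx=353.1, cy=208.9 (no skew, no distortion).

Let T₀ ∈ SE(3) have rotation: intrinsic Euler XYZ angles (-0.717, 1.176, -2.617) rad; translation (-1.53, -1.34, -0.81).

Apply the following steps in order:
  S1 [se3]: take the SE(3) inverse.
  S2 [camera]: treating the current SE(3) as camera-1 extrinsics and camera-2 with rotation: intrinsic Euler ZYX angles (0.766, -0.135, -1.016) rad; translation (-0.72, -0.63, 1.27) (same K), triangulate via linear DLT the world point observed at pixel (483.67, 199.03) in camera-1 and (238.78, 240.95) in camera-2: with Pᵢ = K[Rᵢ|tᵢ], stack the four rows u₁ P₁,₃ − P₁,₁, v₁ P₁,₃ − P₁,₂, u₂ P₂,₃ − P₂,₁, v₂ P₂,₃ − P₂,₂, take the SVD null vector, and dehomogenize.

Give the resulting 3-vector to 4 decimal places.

after S1 (invert_se3): R=[-0.3329 0.1475 0.9314; 0.1926 -0.9562 0.2203; 0.9231 0.2527 0.2899], t=(0.4427, -0.8082, 1.9858)
after S2 (triangulate): (0.7150, -0.4064, 0.9267)

result = (0.7150, -0.4064, 0.9267)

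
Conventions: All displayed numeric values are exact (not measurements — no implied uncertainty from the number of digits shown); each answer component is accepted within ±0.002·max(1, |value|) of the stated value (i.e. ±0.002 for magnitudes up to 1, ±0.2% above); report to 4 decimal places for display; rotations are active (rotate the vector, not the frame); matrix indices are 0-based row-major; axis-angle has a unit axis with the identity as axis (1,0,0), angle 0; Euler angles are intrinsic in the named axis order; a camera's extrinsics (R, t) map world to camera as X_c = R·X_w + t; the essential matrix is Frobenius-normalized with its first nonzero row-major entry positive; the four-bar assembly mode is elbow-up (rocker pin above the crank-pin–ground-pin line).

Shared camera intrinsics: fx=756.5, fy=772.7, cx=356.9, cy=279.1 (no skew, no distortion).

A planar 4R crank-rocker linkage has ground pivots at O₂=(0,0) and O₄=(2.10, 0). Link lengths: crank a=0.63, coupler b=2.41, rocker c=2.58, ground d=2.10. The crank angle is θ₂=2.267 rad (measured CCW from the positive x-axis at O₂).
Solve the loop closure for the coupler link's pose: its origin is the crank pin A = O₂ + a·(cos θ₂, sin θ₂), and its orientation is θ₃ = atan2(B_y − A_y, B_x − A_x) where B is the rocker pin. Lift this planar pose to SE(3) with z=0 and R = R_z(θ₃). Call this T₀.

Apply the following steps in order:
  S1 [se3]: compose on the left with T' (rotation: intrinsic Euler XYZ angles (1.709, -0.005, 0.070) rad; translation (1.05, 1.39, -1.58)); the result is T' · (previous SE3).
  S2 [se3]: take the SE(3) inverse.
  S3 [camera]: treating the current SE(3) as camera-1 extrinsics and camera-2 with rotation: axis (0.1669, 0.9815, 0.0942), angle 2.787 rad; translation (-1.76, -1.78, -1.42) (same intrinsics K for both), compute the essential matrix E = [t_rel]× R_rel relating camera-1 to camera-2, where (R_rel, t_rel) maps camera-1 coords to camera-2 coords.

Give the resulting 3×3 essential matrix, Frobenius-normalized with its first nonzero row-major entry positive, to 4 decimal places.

matrix = [0.1455 0.0162 -0.0557; -0.6417 -0.2588 -0.0488; -0.1611 0.3259 0.6019]

source (fourbar_fk): coupler pose = R=[0.6200 -0.7846 0.0000; 0.7846 0.6200 0.0000; 0.0000 0.0000 1.0000], t=(-0.4040, 0.4834, 0.0000)
after S1 (compose_se3): R=[0.5636 -0.8260 -0.0050; -0.1166 -0.0736 -0.9905; 0.8178 0.5588 -0.1378], t=(0.6132, 1.3296, -1.1301)
after S2 (invert_se3): R=[0.5636 -0.1166 0.8178; -0.8260 -0.0736 0.5588; -0.0050 -0.9905 -0.1378], t=(0.7335, 1.2358, 1.1643)
after S3 (essential): [0.1455 0.0162 -0.0557; -0.6417 -0.2588 -0.0488; -0.1611 0.3259 0.6019]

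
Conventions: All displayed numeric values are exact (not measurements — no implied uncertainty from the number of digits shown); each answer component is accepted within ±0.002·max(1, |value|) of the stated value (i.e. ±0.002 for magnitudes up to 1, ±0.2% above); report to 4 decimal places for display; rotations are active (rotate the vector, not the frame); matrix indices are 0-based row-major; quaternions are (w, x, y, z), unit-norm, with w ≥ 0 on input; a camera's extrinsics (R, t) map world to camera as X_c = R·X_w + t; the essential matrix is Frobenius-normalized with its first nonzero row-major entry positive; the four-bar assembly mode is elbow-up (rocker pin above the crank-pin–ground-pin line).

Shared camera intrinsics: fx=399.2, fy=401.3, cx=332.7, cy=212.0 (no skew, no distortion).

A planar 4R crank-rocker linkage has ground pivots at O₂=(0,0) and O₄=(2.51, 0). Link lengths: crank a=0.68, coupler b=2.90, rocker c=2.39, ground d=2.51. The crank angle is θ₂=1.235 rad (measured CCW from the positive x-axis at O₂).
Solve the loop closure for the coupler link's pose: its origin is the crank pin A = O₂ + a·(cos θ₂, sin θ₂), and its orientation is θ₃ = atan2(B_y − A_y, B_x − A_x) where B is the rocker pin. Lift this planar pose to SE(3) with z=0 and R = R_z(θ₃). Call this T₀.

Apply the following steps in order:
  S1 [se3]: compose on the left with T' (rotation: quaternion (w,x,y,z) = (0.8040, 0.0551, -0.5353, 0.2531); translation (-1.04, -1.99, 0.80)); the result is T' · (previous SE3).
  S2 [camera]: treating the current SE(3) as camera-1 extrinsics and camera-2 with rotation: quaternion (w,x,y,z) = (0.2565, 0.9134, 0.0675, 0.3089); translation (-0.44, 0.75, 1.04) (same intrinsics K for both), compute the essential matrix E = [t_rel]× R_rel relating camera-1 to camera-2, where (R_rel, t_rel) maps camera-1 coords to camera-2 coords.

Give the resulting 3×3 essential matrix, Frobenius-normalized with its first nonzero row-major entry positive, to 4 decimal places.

matrix = [0.4286 -0.2583 0.4305; 0.2454 -0.4786 -0.3783; 0.0740 0.0971 0.3420]

source (fourbar_fk): coupler pose = R=[0.7980 -0.6027 0.0000; 0.6027 0.7980 0.0000; 0.0000 0.0000 1.0000], t=(0.2241, 0.6420, 0.0000)
after S1 (compose_se3): R=[-0.0424 -0.5519 -0.8328; 0.7995 0.4812 -0.3595; 0.5992 -0.6811 0.4209], t=(-1.2722, -1.3562, 0.8820)
after S2 (essential): [0.4286 -0.2583 0.4305; 0.2454 -0.4786 -0.3783; 0.0740 0.0971 0.3420]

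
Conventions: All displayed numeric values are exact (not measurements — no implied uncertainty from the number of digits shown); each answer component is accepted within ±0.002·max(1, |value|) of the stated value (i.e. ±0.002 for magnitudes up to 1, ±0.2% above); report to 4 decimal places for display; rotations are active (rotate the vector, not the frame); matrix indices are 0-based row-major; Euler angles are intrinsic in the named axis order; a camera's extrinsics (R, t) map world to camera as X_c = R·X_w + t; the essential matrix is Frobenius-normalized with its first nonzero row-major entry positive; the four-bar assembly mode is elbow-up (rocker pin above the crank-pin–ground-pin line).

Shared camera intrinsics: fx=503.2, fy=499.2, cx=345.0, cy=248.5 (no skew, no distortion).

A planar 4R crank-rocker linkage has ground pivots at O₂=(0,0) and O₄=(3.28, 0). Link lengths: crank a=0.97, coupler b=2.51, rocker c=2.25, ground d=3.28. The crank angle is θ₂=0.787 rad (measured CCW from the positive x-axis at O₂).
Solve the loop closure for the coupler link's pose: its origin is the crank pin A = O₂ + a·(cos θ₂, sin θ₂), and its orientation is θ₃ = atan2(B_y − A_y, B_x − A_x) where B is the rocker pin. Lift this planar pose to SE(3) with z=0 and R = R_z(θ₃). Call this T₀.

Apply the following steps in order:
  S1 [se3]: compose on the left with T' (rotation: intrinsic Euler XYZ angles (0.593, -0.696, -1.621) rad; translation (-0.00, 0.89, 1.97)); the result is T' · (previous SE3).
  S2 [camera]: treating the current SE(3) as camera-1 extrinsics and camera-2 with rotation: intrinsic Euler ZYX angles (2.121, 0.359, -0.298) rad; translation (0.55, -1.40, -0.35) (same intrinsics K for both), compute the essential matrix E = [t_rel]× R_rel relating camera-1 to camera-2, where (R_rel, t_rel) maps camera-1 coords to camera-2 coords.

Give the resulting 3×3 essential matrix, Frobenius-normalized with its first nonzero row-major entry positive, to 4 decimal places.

matrix = [0.0661 -0.1730 -0.1500; 0.6887 -0.0302 -0.1190; -0.1255 -0.5213 -0.4078]

source (fourbar_fk): coupler pose = R=[0.8052 -0.5930 0.0000; 0.5930 0.8052 0.0000; 0.0000 0.0000 1.0000], t=(0.6848, 0.6870, 0.0000)
after S1 (compose_se3): R=[0.4235 0.6400 -0.6412; -0.8893 0.1589 -0.4289; -0.1726 0.7518 0.6364], t=(0.5002, 0.0607, 1.9151)
after S2 (essential): [0.0661 -0.1730 -0.1500; 0.6887 -0.0302 -0.1190; -0.1255 -0.5213 -0.4078]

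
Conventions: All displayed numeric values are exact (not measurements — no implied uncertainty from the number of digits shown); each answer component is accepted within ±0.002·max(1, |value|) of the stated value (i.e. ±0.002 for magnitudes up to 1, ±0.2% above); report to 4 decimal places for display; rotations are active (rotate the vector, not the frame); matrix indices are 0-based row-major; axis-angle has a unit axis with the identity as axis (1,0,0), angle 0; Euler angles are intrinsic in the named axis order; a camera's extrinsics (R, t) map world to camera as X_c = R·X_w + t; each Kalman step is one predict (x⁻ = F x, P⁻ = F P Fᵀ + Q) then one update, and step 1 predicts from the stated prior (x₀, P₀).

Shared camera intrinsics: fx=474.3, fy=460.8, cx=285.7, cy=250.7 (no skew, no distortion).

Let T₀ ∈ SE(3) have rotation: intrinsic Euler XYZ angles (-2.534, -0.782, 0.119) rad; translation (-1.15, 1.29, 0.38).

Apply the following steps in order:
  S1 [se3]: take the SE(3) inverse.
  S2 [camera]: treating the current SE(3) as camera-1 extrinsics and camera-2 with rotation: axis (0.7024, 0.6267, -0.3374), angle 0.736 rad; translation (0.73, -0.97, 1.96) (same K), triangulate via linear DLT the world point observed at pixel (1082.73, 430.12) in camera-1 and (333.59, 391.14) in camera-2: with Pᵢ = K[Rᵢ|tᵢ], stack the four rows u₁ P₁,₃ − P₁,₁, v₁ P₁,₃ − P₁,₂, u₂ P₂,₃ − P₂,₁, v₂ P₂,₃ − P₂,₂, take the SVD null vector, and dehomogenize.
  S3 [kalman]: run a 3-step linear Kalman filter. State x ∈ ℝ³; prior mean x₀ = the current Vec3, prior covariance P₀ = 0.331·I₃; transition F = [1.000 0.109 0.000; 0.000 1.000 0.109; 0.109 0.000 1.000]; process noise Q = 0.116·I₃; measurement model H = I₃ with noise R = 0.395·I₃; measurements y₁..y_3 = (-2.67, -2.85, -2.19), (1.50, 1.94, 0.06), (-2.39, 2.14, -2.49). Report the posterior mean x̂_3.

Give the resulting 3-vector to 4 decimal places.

after S1 (invert_se3): R=[0.7045 0.3020 -0.6423; -0.0842 -0.8630 -0.4982; -0.7047 0.4051 -0.5825], t=(0.6647, 1.2057, -1.1116)
after S2 (triangulate): (-0.9141, 1.5947, -0.6008)
after S3 (kf_track): (-1.1593, 1.0255, -1.5627)

result = (-1.1593, 1.0255, -1.5627)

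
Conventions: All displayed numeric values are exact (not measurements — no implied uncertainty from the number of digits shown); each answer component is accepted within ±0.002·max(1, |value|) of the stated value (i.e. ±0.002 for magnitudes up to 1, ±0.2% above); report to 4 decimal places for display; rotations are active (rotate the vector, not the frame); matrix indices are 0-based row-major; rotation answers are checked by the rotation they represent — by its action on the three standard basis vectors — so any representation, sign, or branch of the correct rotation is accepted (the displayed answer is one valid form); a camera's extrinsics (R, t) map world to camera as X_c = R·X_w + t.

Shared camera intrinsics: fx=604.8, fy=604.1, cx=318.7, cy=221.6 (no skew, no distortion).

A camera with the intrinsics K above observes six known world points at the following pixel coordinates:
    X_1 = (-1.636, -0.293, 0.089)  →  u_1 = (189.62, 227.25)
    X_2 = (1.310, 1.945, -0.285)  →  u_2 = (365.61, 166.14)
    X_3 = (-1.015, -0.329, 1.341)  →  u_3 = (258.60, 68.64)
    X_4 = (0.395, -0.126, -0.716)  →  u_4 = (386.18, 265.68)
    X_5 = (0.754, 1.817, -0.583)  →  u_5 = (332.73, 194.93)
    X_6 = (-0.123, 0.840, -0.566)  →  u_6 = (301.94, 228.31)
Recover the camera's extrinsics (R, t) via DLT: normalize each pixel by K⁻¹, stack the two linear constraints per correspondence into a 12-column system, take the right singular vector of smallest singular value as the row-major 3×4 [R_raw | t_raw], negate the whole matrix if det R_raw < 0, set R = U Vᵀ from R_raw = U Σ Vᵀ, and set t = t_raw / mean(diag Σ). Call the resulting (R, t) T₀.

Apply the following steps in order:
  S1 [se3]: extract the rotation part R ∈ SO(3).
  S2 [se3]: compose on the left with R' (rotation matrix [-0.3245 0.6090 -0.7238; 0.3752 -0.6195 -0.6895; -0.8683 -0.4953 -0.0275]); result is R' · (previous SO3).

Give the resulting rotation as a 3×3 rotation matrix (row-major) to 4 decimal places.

rotation (matrix) = ((-0.6738, -0.6676, -0.3166), (0.1482, -0.5419, 0.8272), (-0.7239, 0.5105, 0.4641))

source (pnp_recover): camera pose = R=[0.9028 -0.4300 0.0102; -0.1436 -0.3237 -0.9352; 0.4054 0.8428 -0.3540], t=(0.2901, -0.2000, 5.9113)
after S1 (rot_of_se3): [0.9028 -0.4300 0.0102; -0.1436 -0.3237 -0.9352; 0.4054 0.8428 -0.3540]
after S2 (compose_so3): [-0.6738 -0.6676 -0.3166; 0.1482 -0.5419 0.8272; -0.7239 0.5105 0.4641]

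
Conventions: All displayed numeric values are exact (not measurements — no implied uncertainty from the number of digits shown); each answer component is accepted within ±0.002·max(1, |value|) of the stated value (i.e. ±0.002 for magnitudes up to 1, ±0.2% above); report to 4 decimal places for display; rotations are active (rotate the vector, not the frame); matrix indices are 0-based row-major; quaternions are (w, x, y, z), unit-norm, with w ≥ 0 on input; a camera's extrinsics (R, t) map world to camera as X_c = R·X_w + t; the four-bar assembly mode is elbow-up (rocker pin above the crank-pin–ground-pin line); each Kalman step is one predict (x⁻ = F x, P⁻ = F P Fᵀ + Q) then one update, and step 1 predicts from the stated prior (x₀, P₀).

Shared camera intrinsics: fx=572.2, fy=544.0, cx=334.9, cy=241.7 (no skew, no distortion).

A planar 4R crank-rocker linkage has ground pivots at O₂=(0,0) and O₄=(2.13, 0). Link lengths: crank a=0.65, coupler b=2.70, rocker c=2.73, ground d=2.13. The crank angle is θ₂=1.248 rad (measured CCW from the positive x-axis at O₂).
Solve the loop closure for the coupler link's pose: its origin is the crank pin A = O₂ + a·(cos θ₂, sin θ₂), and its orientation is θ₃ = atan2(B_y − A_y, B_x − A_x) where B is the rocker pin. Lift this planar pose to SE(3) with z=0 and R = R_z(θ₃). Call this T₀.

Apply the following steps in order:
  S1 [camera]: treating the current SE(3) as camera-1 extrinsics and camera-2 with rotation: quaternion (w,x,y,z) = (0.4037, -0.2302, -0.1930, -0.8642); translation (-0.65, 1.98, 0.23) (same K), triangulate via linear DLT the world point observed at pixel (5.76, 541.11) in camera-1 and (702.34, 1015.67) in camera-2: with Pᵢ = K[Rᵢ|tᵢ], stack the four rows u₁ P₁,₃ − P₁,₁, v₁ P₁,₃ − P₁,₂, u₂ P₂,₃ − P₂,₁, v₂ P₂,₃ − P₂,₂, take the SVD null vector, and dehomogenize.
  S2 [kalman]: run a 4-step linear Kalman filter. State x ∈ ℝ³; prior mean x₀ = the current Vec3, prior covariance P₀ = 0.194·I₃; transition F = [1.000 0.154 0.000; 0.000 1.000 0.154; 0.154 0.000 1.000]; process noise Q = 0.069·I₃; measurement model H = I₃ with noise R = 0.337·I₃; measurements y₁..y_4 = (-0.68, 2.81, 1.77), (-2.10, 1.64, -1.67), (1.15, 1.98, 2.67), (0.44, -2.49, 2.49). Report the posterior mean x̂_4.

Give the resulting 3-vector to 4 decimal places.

source (fourbar_fk): coupler pose = R=[0.6268 -0.7792 0.0000; 0.7792 0.6268 0.0000; 0.0000 0.0000 1.0000], t=(0.2062, 0.6164, 0.0000)
after S1 (triangulate): (-0.4770, 1.3139, 1.9411)
after S2 (kf_track): (0.2826, 0.5812, 1.4961)

result = (0.2826, 0.5812, 1.4961)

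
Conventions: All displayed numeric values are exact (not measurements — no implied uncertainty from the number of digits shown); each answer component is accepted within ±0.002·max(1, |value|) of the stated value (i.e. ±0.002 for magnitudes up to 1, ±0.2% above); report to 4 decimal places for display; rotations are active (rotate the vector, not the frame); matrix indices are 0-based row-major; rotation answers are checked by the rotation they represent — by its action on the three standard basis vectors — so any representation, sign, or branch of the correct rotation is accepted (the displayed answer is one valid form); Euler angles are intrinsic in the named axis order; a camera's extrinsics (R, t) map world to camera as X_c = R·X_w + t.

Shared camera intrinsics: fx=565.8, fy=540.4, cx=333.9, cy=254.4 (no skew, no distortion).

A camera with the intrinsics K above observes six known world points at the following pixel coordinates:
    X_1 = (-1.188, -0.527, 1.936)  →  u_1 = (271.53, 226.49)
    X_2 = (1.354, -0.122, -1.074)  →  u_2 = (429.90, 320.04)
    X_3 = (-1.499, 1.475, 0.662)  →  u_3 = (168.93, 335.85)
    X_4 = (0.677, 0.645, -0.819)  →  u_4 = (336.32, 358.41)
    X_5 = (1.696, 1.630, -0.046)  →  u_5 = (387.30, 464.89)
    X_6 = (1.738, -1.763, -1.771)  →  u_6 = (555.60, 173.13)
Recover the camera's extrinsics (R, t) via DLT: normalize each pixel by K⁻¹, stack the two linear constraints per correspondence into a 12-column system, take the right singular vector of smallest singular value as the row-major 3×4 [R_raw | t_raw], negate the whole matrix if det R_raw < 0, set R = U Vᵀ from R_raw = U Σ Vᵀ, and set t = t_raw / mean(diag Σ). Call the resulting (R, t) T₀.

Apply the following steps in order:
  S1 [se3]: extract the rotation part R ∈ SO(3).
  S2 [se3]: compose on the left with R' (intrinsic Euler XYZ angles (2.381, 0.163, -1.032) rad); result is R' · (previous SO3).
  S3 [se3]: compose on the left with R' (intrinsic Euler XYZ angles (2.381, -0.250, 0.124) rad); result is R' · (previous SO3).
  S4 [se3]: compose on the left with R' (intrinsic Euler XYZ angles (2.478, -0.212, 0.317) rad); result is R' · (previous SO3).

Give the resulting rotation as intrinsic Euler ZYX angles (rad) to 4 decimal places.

rotation (euler_zyx) = (-0.3236, 0.7016, 0.7672)

source (pnp_recover): camera pose = R=[0.9078 -0.4120 0.0783; 0.4050 0.9098 0.0909; -0.1087 -0.0508 0.9928], t=(-0.2600, 0.3300, 6.7204)
after S1 (rot_of_se3): [0.9078 -0.4120 0.0783; 0.4050 0.9098 0.0909; -0.1087 -0.0508 0.9928]
after S2 (compose_so3): [0.7850 0.5537 0.2777; 0.5789 -0.4961 -0.6472; -0.2206 0.6688 -0.7100]
after S3 (compose_so3): [0.7400 0.4264 0.5202; -0.4598 -0.2439 0.8539; 0.4910 -0.8710 0.0156]
after S4 (compose_so3): [0.7242 0.6537 0.2198; -0.2429 0.5400 -0.8059; -0.6454 0.5302 0.5498]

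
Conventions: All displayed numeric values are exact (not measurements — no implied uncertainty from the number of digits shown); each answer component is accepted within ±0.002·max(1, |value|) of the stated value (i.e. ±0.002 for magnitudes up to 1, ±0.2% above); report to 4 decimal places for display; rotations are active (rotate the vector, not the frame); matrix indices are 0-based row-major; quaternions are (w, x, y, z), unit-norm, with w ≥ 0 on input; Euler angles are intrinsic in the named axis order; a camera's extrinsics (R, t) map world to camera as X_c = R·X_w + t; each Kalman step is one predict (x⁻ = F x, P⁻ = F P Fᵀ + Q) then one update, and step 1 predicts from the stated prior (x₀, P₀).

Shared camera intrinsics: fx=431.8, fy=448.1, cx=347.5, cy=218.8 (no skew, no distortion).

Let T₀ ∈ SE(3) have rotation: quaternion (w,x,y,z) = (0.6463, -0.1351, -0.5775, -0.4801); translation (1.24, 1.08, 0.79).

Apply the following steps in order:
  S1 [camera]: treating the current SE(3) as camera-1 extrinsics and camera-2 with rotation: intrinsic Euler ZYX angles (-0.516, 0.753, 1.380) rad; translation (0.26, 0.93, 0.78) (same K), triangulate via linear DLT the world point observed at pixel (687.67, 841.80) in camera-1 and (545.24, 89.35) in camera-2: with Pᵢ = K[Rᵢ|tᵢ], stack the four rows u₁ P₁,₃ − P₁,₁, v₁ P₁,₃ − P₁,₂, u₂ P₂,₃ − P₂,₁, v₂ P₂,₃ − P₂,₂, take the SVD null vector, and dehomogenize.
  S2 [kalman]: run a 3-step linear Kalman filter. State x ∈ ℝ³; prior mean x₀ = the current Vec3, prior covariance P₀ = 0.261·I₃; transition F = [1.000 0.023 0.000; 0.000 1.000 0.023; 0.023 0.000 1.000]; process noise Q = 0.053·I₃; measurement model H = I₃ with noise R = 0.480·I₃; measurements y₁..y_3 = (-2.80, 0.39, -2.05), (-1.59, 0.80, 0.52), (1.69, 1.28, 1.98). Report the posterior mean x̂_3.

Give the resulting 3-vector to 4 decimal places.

result = (-0.2591, 1.0321, 0.6877)

after S1 (triangulate): (0.2042, 1.2741, 1.2451)
after S2 (kf_track): (-0.2591, 1.0321, 0.6877)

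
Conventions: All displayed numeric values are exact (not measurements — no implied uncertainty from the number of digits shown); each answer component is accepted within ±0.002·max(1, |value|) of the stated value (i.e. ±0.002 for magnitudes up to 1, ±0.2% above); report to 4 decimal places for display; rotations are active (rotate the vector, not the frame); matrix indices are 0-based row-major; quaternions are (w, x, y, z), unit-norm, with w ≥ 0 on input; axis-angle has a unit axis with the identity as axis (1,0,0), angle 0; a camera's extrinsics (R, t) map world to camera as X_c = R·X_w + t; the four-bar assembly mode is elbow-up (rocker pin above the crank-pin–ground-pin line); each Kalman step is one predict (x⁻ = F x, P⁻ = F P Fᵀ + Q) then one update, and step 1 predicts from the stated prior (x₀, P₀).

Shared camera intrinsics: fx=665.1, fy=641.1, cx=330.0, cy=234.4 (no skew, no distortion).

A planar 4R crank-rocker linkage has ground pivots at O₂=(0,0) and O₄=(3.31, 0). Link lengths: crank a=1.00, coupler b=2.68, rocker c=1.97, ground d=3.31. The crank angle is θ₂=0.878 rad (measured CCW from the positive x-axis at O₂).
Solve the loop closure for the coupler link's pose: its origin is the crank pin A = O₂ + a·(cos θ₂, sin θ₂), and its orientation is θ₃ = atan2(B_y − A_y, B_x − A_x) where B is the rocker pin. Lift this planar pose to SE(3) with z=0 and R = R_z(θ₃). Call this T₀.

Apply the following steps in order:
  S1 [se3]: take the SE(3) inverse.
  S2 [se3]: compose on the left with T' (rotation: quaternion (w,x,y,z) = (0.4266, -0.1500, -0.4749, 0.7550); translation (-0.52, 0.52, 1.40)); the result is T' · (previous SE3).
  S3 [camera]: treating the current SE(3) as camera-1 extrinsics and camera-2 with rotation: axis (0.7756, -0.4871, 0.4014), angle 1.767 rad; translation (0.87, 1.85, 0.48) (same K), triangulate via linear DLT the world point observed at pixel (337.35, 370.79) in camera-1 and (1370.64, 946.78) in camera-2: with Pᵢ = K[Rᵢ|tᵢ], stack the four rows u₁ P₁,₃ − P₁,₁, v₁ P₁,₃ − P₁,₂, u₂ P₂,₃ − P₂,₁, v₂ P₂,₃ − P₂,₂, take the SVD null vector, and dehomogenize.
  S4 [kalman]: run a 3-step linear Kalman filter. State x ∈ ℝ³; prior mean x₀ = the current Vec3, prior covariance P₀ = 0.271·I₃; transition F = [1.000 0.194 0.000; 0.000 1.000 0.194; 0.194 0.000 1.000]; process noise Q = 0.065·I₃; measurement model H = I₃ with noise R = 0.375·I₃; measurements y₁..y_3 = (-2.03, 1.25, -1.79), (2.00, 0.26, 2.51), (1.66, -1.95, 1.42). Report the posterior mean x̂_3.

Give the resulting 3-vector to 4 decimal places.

result = (1.0336, -0.3351, 0.9832)

source (fourbar_fk): coupler pose = R=[0.8974 -0.4412 0.0000; 0.4412 0.8974 0.0000; 0.0000 0.0000 1.0000], t=(0.6387, 0.7695, 0.0000)
after S1 (invert_se3): R=[0.8974 0.4412 0.0000; -0.4412 0.8974 0.0000; 0.0000 0.0000 1.0000], t=(-0.9127, -0.4087, 0.0000)
after S2 (compose_se3): R=[-0.3091 -0.7110 -0.6317; 0.7875 0.1810 -0.5891; 0.5332 -0.6795 0.5040], t=(0.2245, -0.1223, 1.5823)
after S3 (triangulate): (1.2815, -0.5664, 0.3167)
after S4 (kf_track): (1.0336, -0.3351, 0.9832)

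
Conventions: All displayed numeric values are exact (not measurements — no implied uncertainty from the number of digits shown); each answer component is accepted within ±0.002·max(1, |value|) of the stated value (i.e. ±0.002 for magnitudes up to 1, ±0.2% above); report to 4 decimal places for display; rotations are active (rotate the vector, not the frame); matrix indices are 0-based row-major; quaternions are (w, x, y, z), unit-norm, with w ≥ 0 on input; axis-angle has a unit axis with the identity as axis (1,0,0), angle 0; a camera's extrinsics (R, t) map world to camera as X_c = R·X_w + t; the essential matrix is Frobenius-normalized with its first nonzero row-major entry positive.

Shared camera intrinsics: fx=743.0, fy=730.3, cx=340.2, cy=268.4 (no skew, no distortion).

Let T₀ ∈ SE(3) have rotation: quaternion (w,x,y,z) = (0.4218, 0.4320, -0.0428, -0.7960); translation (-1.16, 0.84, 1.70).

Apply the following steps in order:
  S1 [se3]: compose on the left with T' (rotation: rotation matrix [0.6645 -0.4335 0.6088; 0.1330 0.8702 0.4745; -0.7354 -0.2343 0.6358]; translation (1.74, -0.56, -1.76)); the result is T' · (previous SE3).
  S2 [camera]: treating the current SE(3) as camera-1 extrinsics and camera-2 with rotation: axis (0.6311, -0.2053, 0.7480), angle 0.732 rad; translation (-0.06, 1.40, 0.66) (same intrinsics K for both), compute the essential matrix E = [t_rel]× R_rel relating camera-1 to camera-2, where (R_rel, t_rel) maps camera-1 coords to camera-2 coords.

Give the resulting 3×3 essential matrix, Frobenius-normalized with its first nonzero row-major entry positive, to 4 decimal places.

after S1 (compose_se3): R=[-0.2696 0.9626 0.0268; -0.9617 -0.2677 -0.0585; -0.0491 -0.0415 0.9979], t=(1.6400, 0.8233, -0.0228)
after S2 (essential): [0.0065 -0.0269 0.3705; -0.3200 0.1283 -0.5215; 0.5989 -0.1541 -0.2977]

matrix = [0.0065 -0.0269 0.3705; -0.3200 0.1283 -0.5215; 0.5989 -0.1541 -0.2977]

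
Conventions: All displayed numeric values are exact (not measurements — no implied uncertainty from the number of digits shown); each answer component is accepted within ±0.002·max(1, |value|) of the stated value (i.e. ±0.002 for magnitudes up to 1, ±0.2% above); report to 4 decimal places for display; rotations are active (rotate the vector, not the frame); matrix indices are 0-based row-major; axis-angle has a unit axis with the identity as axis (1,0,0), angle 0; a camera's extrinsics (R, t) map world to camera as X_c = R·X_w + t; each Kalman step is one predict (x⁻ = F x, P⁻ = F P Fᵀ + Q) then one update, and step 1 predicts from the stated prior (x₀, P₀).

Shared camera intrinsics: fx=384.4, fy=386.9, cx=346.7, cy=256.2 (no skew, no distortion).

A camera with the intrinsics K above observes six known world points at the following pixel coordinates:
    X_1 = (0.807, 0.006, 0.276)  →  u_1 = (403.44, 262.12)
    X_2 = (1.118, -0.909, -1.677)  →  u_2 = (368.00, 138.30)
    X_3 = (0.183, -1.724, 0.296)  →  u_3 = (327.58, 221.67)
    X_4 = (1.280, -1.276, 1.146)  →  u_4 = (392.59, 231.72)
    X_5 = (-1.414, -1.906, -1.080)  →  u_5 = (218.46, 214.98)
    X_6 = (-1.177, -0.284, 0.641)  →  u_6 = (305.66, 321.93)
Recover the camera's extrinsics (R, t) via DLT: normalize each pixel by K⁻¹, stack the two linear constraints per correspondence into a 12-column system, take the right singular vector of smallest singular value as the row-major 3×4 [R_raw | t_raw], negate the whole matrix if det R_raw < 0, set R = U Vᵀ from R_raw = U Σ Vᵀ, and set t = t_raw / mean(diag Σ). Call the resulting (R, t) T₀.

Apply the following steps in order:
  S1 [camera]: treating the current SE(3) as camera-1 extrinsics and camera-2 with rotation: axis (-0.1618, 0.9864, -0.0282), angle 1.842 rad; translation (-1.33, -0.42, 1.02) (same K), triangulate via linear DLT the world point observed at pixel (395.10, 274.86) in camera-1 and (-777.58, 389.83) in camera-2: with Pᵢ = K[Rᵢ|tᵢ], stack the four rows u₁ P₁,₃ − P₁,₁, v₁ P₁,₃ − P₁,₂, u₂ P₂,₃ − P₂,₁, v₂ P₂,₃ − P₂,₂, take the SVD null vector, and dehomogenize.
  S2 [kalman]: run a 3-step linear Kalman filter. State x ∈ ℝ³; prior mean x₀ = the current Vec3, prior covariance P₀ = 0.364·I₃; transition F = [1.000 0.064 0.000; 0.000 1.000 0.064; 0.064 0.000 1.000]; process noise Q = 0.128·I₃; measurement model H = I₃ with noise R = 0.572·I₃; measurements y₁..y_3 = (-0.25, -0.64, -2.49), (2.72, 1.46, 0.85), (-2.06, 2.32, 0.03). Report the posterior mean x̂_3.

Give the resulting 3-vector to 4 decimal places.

result = (-0.0122, 1.2616, -0.3767)

source (pnp_recover): camera pose = R=[0.8390 0.4842 0.2481; -0.5348 0.6496 0.5404; 0.1005 -0.5861 0.8040], t=(0.2300, 0.3799, 6.3287)
after S1 (triangulate): (0.2423, 0.9742, -1.2048)
after S2 (kf_track): (-0.0122, 1.2616, -0.3767)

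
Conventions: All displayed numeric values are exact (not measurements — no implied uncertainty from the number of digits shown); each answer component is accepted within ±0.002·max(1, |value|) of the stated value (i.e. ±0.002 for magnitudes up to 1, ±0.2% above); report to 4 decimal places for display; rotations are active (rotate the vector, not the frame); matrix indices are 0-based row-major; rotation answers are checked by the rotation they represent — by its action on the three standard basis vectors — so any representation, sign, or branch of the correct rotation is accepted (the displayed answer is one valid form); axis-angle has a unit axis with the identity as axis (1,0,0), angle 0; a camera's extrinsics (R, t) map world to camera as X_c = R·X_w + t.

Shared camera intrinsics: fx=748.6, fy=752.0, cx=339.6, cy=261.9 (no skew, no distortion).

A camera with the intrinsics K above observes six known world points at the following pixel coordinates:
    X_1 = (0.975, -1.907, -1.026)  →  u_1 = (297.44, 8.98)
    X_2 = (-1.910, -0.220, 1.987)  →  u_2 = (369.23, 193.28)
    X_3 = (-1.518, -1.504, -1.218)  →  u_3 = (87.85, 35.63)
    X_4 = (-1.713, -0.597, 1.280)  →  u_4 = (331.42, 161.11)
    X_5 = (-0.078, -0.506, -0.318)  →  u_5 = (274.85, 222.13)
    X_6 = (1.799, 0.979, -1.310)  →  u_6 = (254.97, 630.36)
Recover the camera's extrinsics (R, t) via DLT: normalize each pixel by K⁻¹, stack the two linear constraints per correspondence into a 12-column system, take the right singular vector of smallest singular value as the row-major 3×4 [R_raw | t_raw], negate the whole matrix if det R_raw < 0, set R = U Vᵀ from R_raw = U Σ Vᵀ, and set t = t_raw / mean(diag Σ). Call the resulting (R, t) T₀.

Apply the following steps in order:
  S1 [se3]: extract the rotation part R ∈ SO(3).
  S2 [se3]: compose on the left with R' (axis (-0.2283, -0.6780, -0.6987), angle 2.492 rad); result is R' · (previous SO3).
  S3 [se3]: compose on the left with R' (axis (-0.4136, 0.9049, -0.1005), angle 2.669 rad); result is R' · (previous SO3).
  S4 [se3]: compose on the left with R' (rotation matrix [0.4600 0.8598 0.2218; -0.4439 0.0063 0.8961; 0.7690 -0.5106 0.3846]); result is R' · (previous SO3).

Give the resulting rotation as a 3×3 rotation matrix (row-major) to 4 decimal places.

rotation (matrix) = ((-0.0472, -0.6311, 0.7743), (-0.5481, -0.6317, -0.5482), (0.8350, -0.4503, -0.3161))

source (pnp_recover): camera pose = R=[0.5702 -0.1569 0.8064; 0.3319 0.9419 -0.0515; -0.7515 0.2970 0.5891], t=(-0.2300, 0.2100, 5.5003)
after S1 (rot_of_se3): [0.5702 -0.1569 0.8064; 0.3319 0.9419 -0.0515; -0.7515 0.2970 0.5891]
after S2 (compose_so3): [-0.0752 0.7335 -0.6755; -0.8159 0.3442 0.4646; 0.5732 0.5861 0.5726]
after S3 (compose_so3): [0.8638 -0.3562 0.3564; -0.4704 -0.3166 0.8237; -0.1805 -0.8791 -0.4411]
after S4 (compose_so3): [-0.0472 -0.6311 0.7743; -0.5481 -0.6317 -0.5482; 0.8350 -0.4503 -0.3161]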